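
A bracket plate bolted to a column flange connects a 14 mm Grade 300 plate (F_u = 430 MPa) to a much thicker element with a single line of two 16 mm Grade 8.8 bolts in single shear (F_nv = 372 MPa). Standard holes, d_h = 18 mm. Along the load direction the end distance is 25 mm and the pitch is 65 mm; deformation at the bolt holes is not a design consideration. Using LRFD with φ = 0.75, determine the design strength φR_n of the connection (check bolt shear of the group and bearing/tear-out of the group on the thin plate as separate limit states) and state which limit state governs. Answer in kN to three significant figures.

Bolt shear: A_b = π·16²/4 = 201.1 mm²; R_n = 372 × 201.1 × 2 × 1 / 1000 = 149.6 kN → 0.75 × 149.6 = 112 kN.
Bearing (1.5 l_c t F_u ≤ 3.0 d t F_u): upper limit = 3.0·16·14·430 / 1000 = 289 kN.
  Edge l_c = 25 − 18/2 = 16 → r_n = 144.5 kN; interior l_c = 65 − 18 = 47 → r_n = 289 kN.
  R_n,bearing = 1·144.5 + 1·289 = 433.4 kN → 0.75 × 433.4 = 325 kN.
Bolt shear governs: 112 kN.

112 kN (bolt shear governs)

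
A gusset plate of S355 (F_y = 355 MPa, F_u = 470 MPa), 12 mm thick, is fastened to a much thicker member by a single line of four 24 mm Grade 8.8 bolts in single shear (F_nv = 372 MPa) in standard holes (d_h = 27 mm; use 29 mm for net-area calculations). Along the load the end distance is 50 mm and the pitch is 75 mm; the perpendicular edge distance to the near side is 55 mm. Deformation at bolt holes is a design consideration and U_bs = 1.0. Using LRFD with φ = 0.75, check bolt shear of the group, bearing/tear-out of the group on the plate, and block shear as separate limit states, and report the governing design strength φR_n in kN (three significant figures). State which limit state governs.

Bolt shear: A_b = π·24²/4 = 452.4 mm²; R_n = 372 × 452.4 × 4 × 1 / 1000 = 673.2 kN → 0.75 × 673.2 = 505 kN.
Bearing: edge l_c = 36.5, r_n = 247 kN; interior l_c = 48, r_n = 324.9 kN; R_n = 247 + 3·324.9 = 1222 kN → 916 kN.
Block shear: A_gv = 3300, A_nv = 2082, A_nt = 486 mm²; R_n = min(0.6F_uA_nv, 0.6F_yA_gv) + U_bs·F_u·A_nt = 815.5 kN → 612 kN.
Bolt shear governs: 505 kN.

505 kN (bolt shear governs)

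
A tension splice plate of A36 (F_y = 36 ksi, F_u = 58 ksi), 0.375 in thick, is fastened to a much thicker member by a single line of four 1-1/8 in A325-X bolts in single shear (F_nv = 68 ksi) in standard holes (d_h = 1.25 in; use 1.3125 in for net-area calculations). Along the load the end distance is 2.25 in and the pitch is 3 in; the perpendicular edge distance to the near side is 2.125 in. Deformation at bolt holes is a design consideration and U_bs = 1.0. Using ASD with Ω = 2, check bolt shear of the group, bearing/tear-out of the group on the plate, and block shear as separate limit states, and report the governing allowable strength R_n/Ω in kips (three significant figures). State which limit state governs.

59.4 kips (block shear governs)

Bolt shear: A_b = π·1.125²/4 = 0.994 in²; R_n = 68 × 0.994 × 4 × 1 = 270.4 kips → 270.4 / 2 = 135 kips.
Bearing: edge l_c = 1.625, r_n = 42.41 kips; interior l_c = 1.75, r_n = 45.68 kips; R_n = 42.41 + 3·45.68 = 179.4 kips → 89.7 kips.
Block shear: A_gv = 4.219, A_nv = 2.496, A_nt = 0.5508 in²; R_n = min(0.6F_uA_nv, 0.6F_yA_gv) + U_bs·F_u·A_nt = 118.8 kips → 59.4 kips.
Block shear governs: 59.4 kips.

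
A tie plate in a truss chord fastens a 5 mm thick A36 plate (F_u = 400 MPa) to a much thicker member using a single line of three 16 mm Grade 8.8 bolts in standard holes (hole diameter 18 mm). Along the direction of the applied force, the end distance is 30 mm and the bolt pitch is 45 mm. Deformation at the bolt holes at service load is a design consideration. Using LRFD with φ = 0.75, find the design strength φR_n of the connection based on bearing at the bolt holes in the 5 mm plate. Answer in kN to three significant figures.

135 kN

Per bolt r_n = 1.2 l_c t F_u ≤ 2.4 d t F_u; upper limit = 2.4 × 16 × 5 × 400 / 1000 = 76.8 kN.
Edge bolt: l_c = 30 − 18/2 = 21 mm → 1.2 × 21 × 5 × 400 / 1000 = 50.4 → r_n = 50.4 kN.
Interior bolts: l_c = 45 − 18 = 27 mm → 1.2 × 27 × 5 × 400 / 1000 = 64.8 → r_n = 64.8 kN.
R_n = 1 × 50.4 + 2 × 64.8 = 180 kN.
Design strength φR_n = 0.75 × 180 = 135 kN.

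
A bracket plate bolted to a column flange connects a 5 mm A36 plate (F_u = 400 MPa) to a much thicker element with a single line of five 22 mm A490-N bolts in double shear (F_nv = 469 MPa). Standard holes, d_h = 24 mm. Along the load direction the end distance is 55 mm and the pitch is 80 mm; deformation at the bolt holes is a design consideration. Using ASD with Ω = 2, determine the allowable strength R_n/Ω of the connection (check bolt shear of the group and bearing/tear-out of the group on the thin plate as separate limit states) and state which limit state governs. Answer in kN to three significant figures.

263 kN (bearing governs)

Bolt shear: A_b = π·22²/4 = 380.1 mm²; R_n = 469 × 380.1 × 5 × 2 / 1000 = 1783 kN → 1783 / 2 = 891 kN.
Bearing (1.2 l_c t F_u ≤ 2.4 d t F_u): upper limit = 2.4·22·5·400 / 1000 = 105.6 kN.
  Edge l_c = 55 − 24/2 = 43 → r_n = 103.2 kN; interior l_c = 80 − 24 = 56 → r_n = 105.6 kN.
  R_n,bearing = 1·103.2 + 4·105.6 = 525.6 kN → 525.6 / 2 = 263 kN.
Bearing governs: 263 kN.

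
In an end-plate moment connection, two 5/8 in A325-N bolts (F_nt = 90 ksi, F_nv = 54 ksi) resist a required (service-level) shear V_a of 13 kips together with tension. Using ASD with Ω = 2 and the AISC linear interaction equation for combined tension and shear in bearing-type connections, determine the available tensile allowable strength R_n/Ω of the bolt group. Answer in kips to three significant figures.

14.2 kips

A_b = π·0.625²/4 = 0.3068 in²; f_rv = 13 / (2 × 0.3068) = 21.19 ksi.
F'_nt = 1.3 F_nt − (Ω F_nt / F_nv) f_rv = 1.3·90 − (2·90/54)·21.19 = 46.38 ksi, capped at F_nt → F'_nt = 46.38 ksi.
R_n = F'_nt · A_b · n = 46.38 × 0.3068 × 2 = 28.46 kips.
Allowable strength R_n/Ω = 28.46 / 2 = 14.2 kips.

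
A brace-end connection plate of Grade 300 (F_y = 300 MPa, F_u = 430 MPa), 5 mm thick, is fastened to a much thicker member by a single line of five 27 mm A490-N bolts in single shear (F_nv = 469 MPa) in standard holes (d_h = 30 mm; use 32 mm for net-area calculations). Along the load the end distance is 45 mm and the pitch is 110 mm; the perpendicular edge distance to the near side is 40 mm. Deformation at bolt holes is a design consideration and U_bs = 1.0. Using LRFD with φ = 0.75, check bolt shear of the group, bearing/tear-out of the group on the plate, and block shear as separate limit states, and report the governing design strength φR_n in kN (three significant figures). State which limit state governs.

Bolt shear: A_b = π·27²/4 = 572.6 mm²; R_n = 469 × 572.6 × 5 × 1 / 1000 = 1343 kN → 0.75 × 1343 = 1010 kN.
Bearing: edge l_c = 30, r_n = 77.4 kN; interior l_c = 80, r_n = 139.3 kN; R_n = 77.4 + 4·139.3 = 634.7 kN → 476 kN.
Block shear: A_gv = 2425, A_nv = 1705, A_nt = 120 mm²; R_n = min(0.6F_uA_nv, 0.6F_yA_gv) + U_bs·F_u·A_nt = 488.1 kN → 366 kN.
Block shear governs: 366 kN.

366 kN (block shear governs)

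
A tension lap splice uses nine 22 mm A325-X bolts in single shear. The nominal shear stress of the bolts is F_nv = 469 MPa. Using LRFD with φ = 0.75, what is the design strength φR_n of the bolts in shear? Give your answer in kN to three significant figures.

1200 kN

A_b = π × 22² / 4 = 380.1 mm².
R_n = F_nv · A_b · n · n_s = 469 × 380.1 × 9 × 1 / 1000 = 1605 kN.
Design strength φR_n = 0.75 × 1605 = 1200 kN.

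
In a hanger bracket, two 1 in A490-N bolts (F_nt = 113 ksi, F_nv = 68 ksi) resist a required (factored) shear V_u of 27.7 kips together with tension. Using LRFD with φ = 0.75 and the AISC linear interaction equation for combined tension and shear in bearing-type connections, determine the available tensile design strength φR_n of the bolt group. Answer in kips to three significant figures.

A_b = π·1²/4 = 0.7854 in²; f_rv = 27.7 / (2 × 0.7854) = 17.63 ksi.
F'_nt = 1.3 F_nt − (F_nt / φF_nv) f_rv = 1.3·113 − (113/(0.75·68))·17.63 = 107.8 ksi, capped at F_nt → F'_nt = 107.8 ksi.
R_n = F'_nt · A_b · n = 107.8 × 0.7854 × 2 = 169.4 kips.
Design strength φR_n = 0.75 × 169.4 = 127 kips.

127 kips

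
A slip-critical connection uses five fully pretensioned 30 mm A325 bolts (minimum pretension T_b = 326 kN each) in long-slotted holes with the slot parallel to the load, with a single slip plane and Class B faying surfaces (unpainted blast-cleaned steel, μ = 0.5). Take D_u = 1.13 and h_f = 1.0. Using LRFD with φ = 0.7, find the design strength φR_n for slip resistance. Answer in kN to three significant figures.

645 kN

R_n = μ · D_u · h_f · T_b · n_s · n_b = 0.5 × 1.13 × 1.0 × 326 × 1 × 5 = 920.9 kN.
Design strength φR_n = 0.7 × 920.9 = 645 kN.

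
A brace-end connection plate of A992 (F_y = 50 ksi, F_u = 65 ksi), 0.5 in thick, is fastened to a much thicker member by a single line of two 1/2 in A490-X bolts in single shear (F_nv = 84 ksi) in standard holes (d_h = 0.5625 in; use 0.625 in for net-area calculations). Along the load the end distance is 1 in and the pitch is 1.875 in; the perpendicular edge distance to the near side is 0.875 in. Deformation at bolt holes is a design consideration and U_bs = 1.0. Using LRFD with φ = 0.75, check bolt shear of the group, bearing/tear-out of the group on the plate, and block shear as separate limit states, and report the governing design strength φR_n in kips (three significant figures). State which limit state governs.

Bolt shear: A_b = π·0.5²/4 = 0.1963 in²; R_n = 84 × 0.1963 × 2 × 1 = 32.99 kips → 0.75 × 32.99 = 24.7 kips.
Bearing: edge l_c = 0.7188, r_n = 28.03 kips; interior l_c = 1.312, r_n = 39 kips; R_n = 28.03 + 1·39 = 67.03 kips → 50.3 kips.
Block shear: A_gv = 1.438, A_nv = 0.9688, A_nt = 0.2812 in²; R_n = min(0.6F_uA_nv, 0.6F_yA_gv) + U_bs·F_u·A_nt = 56.06 kips → 42 kips.
Bolt shear governs: 24.7 kips.

24.7 kips (bolt shear governs)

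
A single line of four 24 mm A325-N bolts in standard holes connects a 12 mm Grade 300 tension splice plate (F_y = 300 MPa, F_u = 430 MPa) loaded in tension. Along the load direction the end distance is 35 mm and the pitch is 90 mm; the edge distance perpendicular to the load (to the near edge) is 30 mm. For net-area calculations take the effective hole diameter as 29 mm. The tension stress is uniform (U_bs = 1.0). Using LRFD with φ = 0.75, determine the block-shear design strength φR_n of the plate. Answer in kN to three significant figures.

533 kN

Shear plane L_v = 35 + 3·90 = 305 mm; A_gv = 305 × 12 = 3660 mm².
A_nv = (305 − 3.5·29) × 12 = 2442 mm².
A_nt = (30 − 0.5·29) × 12 = 186 mm².
0.6 F_u A_nv = 630 kN; 0.6 F_y A_gv = 658.8 kN → shear rupture governs the shear term.
R_n = 630 + 1.0 × 430 × 186 / 1000 = 710 kN.
Design strength φR_n = 0.75 × 710 = 533 kN.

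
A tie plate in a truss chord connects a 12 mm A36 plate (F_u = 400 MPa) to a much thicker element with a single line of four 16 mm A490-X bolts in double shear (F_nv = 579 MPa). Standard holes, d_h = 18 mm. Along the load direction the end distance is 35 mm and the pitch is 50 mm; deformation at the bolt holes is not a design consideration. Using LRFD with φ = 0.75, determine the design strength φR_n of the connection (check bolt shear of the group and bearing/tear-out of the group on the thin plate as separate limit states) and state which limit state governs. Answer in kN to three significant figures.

659 kN (bearing governs)

Bolt shear: A_b = π·16²/4 = 201.1 mm²; R_n = 579 × 201.1 × 4 × 2 / 1000 = 931.3 kN → 0.75 × 931.3 = 698 kN.
Bearing (1.5 l_c t F_u ≤ 3.0 d t F_u): upper limit = 3.0·16·12·400 / 1000 = 230.4 kN.
  Edge l_c = 35 − 18/2 = 26 → r_n = 187.2 kN; interior l_c = 50 − 18 = 32 → r_n = 230.4 kN.
  R_n,bearing = 1·187.2 + 3·230.4 = 878.4 kN → 0.75 × 878.4 = 659 kN.
Bearing governs: 659 kN.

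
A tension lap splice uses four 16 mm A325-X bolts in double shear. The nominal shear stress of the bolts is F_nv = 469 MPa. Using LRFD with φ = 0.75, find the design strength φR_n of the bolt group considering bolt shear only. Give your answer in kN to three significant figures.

566 kN

A_b = π × 16² / 4 = 201.1 mm².
R_n = F_nv · A_b · n · n_s = 469 × 201.1 × 4 × 2 / 1000 = 754.4 kN.
Design strength φR_n = 0.75 × 754.4 = 566 kN.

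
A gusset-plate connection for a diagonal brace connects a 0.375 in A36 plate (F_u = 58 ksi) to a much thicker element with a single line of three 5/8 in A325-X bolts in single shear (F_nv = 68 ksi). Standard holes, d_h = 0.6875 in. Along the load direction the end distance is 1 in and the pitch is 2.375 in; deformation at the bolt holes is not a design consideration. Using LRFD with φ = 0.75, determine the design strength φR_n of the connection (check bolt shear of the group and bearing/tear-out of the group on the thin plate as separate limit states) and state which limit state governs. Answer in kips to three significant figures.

Bolt shear: A_b = π·0.625²/4 = 0.3068 in²; R_n = 68 × 0.3068 × 3 × 1 = 62.59 kips → 0.75 × 62.59 = 46.9 kips.
Bearing (1.5 l_c t F_u ≤ 3.0 d t F_u): upper limit = 3.0·0.625·0.375·58 = 40.78 kips.
  Edge l_c = 1 − 0.6875/2 = 0.6562 → r_n = 21.41 kips; interior l_c = 2.375 − 0.6875 = 1.688 → r_n = 40.78 kips.
  R_n,bearing = 1·21.41 + 2·40.78 = 103 kips → 0.75 × 103 = 77.2 kips.
Bolt shear governs: 46.9 kips.

46.9 kips (bolt shear governs)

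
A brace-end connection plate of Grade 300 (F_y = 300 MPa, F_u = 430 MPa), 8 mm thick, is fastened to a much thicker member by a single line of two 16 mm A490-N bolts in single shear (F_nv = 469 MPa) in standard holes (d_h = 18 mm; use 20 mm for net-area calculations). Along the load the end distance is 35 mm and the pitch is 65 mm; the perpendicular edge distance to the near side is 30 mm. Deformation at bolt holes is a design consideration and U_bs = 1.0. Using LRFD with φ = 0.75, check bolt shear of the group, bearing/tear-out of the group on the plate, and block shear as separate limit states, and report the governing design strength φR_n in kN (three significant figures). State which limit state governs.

Bolt shear: A_b = π·16²/4 = 201.1 mm²; R_n = 469 × 201.1 × 2 × 1 / 1000 = 188.6 kN → 0.75 × 188.6 = 141 kN.
Bearing: edge l_c = 26, r_n = 107.3 kN; interior l_c = 47, r_n = 132.1 kN; R_n = 107.3 + 1·132.1 = 239.4 kN → 180 kN.
Block shear: A_gv = 800, A_nv = 560, A_nt = 160 mm²; R_n = min(0.6F_uA_nv, 0.6F_yA_gv) + U_bs·F_u·A_nt = 212.8 kN → 160 kN.
Bolt shear governs: 141 kN.

141 kN (bolt shear governs)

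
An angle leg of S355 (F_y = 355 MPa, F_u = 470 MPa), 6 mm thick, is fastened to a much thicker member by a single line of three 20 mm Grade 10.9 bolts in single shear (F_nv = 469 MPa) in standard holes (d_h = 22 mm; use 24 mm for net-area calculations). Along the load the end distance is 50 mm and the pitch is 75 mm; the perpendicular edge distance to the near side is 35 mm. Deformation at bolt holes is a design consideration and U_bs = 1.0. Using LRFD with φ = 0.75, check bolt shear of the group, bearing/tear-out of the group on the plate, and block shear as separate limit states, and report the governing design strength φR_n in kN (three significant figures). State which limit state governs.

226 kN (block shear governs)

Bolt shear: A_b = π·20²/4 = 314.2 mm²; R_n = 469 × 314.2 × 3 × 1 / 1000 = 442 kN → 0.75 × 442 = 332 kN.
Bearing: edge l_c = 39, r_n = 132 kN; interior l_c = 53, r_n = 135.4 kN; R_n = 132 + 2·135.4 = 402.7 kN → 302 kN.
Block shear: A_gv = 1200, A_nv = 840, A_nt = 138 mm²; R_n = min(0.6F_uA_nv, 0.6F_yA_gv) + U_bs·F_u·A_nt = 301.7 kN → 226 kN.
Block shear governs: 226 kN.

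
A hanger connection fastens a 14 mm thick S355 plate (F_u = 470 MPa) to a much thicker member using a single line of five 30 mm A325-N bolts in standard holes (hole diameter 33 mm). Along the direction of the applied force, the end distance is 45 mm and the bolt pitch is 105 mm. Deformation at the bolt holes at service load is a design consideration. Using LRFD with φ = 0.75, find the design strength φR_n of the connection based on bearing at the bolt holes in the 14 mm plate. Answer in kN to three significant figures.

1590 kN

Per bolt r_n = 1.2 l_c t F_u ≤ 2.4 d t F_u; upper limit = 2.4 × 30 × 14 × 470 / 1000 = 473.8 kN.
Edge bolt: l_c = 45 − 33/2 = 28.5 mm → 1.2 × 28.5 × 14 × 470 / 1000 = 225 → r_n = 225 kN.
Interior bolts: l_c = 105 − 33 = 72 mm → 1.2 × 72 × 14 × 470 / 1000 = 568.5 → r_n = 473.8 kN.
R_n = 1 × 225 + 4 × 473.8 = 2120 kN.
Design strength φR_n = 0.75 × 2120 = 1590 kN.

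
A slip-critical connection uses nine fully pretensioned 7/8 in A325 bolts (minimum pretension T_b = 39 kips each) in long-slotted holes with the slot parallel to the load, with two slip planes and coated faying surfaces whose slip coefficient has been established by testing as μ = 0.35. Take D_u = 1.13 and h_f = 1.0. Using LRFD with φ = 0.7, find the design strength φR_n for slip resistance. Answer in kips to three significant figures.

R_n = μ · D_u · h_f · T_b · n_s · n_b = 0.35 × 1.13 × 1.0 × 39 × 2 × 9 = 277.6 kips.
Design strength φR_n = 0.7 × 277.6 = 194 kips.

194 kips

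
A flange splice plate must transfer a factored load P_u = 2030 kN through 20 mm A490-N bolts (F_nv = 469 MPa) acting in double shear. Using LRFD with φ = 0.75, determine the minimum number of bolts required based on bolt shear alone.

10 bolts

A_b = π·20²/4 = 314.2 mm².
Per-bolt design strength φR_n = 0.75 × 469 × 314.2 × 2 / 1000 = 221 kN.
n ≥ 2030 / 221 = 9.185 → use 10 bolts.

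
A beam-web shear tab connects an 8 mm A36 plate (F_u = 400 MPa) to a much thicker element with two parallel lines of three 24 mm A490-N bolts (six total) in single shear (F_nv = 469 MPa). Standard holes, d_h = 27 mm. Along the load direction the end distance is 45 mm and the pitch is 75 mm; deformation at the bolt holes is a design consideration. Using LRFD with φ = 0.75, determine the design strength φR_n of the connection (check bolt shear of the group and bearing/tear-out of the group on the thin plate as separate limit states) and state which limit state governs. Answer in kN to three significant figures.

734 kN (bearing governs)

Bolt shear: A_b = π·24²/4 = 452.4 mm²; R_n = 469 × 452.4 × 6 × 1 / 1000 = 1273 kN → 0.75 × 1273 = 955 kN.
Bearing (1.2 l_c t F_u ≤ 2.4 d t F_u): upper limit = 2.4·24·8·400 / 1000 = 184.3 kN.
  Edge l_c = 45 − 27/2 = 31.5 → r_n = 121 kN; interior l_c = 75 − 27 = 48 → r_n = 184.3 kN.
  R_n,bearing = 2·121 + 4·184.3 = 979.2 kN → 0.75 × 979.2 = 734 kN.
Bearing governs: 734 kN.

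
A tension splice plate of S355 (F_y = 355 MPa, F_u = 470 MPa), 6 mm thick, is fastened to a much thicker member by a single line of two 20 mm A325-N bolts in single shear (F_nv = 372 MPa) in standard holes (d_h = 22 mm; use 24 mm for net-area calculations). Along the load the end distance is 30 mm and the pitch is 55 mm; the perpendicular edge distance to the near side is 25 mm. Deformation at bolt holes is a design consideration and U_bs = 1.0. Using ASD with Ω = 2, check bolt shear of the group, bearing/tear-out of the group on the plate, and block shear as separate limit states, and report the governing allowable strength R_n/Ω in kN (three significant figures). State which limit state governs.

Bolt shear: A_b = π·20²/4 = 314.2 mm²; R_n = 372 × 314.2 × 2 × 1 / 1000 = 233.7 kN → 233.7 / 2 = 117 kN.
Bearing: edge l_c = 19, r_n = 64.3 kN; interior l_c = 33, r_n = 111.7 kN; R_n = 64.3 + 1·111.7 = 176 kN → 88 kN.
Block shear: A_gv = 510, A_nv = 294, A_nt = 78 mm²; R_n = min(0.6F_uA_nv, 0.6F_yA_gv) + U_bs·F_u·A_nt = 119.6 kN → 59.8 kN.
Block shear governs: 59.8 kN.

59.8 kN (block shear governs)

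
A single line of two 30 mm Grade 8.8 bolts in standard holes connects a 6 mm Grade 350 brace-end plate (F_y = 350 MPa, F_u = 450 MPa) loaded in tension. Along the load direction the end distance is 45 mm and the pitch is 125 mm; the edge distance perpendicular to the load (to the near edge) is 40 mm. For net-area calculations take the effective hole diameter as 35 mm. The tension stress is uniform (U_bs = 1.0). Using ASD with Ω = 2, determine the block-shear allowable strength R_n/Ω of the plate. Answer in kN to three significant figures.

126 kN

Shear plane L_v = 45 + 1·125 = 170 mm; A_gv = 170 × 6 = 1020 mm².
A_nv = (170 − 1.5·35) × 6 = 705 mm².
A_nt = (40 − 0.5·35) × 6 = 135 mm².
0.6 F_u A_nv = 190.3 kN; 0.6 F_y A_gv = 214.2 kN → shear rupture governs the shear term.
R_n = 190.3 + 1.0 × 450 × 135 / 1000 = 251.1 kN.
Allowable strength R_n/Ω = 251.1 / 2 = 126 kN.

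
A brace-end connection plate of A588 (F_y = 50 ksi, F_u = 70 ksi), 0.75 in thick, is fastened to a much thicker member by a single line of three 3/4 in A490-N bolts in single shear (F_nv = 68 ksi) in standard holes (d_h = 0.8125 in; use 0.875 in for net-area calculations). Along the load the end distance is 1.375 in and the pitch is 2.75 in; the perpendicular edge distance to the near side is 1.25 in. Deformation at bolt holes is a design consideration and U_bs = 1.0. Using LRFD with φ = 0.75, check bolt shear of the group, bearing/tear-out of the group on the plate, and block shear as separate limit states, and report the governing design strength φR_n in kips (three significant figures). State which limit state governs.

Bolt shear: A_b = π·0.75²/4 = 0.4418 in²; R_n = 68 × 0.4418 × 3 × 1 = 90.12 kips → 0.75 × 90.12 = 67.6 kips.
Bearing: edge l_c = 0.9688, r_n = 61.03 kips; interior l_c = 1.938, r_n = 94.5 kips; R_n = 61.03 + 2·94.5 = 250 kips → 188 kips.
Block shear: A_gv = 5.156, A_nv = 3.516, A_nt = 0.6094 in²; R_n = min(0.6F_uA_nv, 0.6F_yA_gv) + U_bs·F_u·A_nt = 190.3 kips → 143 kips.
Bolt shear governs: 67.6 kips.

67.6 kips (bolt shear governs)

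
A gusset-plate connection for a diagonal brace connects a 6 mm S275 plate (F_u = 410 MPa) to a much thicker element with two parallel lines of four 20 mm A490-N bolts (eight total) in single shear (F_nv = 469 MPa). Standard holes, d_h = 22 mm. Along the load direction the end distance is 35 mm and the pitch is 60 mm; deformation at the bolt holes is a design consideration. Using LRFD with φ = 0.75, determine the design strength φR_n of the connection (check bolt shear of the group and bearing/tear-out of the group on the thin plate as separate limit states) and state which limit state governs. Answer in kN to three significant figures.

611 kN (bearing governs)

Bolt shear: A_b = π·20²/4 = 314.2 mm²; R_n = 469 × 314.2 × 8 × 1 / 1000 = 1179 kN → 0.75 × 1179 = 884 kN.
Bearing (1.2 l_c t F_u ≤ 2.4 d t F_u): upper limit = 2.4·20·6·410 / 1000 = 118.1 kN.
  Edge l_c = 35 − 22/2 = 24 → r_n = 70.85 kN; interior l_c = 60 − 22 = 38 → r_n = 112.2 kN.
  R_n,bearing = 2·70.85 + 6·112.2 = 814.8 kN → 0.75 × 814.8 = 611 kN.
Bearing governs: 611 kN.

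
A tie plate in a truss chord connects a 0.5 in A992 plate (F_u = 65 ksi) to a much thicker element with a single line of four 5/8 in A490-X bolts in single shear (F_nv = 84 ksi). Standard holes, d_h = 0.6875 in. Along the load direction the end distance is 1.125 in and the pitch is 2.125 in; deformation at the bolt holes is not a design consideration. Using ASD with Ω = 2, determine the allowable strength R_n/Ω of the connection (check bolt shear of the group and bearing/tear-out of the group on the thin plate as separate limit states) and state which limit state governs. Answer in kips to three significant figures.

51.5 kips (bolt shear governs)

Bolt shear: A_b = π·0.625²/4 = 0.3068 in²; R_n = 84 × 0.3068 × 4 × 1 = 103.1 kips → 103.1 / 2 = 51.5 kips.
Bearing (1.5 l_c t F_u ≤ 3.0 d t F_u): upper limit = 3.0·0.625·0.5·65 = 60.94 kips.
  Edge l_c = 1.125 − 0.6875/2 = 0.7812 → r_n = 38.09 kips; interior l_c = 2.125 − 0.6875 = 1.438 → r_n = 60.94 kips.
  R_n,bearing = 1·38.09 + 3·60.94 = 220.9 kips → 220.9 / 2 = 110 kips.
Bolt shear governs: 51.5 kips.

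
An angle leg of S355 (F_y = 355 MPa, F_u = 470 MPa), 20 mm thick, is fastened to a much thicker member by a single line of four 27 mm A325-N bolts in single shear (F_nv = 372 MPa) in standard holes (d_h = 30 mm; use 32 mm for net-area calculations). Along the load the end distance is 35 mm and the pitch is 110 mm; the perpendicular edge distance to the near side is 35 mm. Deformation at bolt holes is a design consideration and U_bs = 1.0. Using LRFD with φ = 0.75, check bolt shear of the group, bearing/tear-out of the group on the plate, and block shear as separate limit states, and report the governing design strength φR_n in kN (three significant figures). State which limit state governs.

Bolt shear: A_b = π·27²/4 = 572.6 mm²; R_n = 372 × 572.6 × 4 × 1 / 1000 = 852 kN → 0.75 × 852 = 639 kN.
Bearing: edge l_c = 20, r_n = 225.6 kN; interior l_c = 80, r_n = 609.1 kN; R_n = 225.6 + 3·609.1 = 2053 kN → 1540 kN.
Block shear: A_gv = 7300, A_nv = 5060, A_nt = 380 mm²; R_n = min(0.6F_uA_nv, 0.6F_yA_gv) + U_bs·F_u·A_nt = 1606 kN → 1200 kN.
Bolt shear governs: 639 kN.

639 kN (bolt shear governs)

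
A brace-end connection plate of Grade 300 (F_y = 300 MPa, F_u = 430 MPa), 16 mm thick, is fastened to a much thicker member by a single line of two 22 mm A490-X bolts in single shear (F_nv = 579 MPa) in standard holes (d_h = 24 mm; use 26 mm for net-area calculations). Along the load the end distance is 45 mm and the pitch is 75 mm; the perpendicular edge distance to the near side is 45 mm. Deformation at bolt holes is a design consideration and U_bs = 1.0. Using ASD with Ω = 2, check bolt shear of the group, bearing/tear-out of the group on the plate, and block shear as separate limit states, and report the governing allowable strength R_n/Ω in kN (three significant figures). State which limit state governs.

Bolt shear: A_b = π·22²/4 = 380.1 mm²; R_n = 579 × 380.1 × 2 × 1 / 1000 = 440.2 kN → 440.2 / 2 = 220 kN.
Bearing: edge l_c = 33, r_n = 272.4 kN; interior l_c = 51, r_n = 363.3 kN; R_n = 272.4 + 1·363.3 = 635.7 kN → 318 kN.
Block shear: A_gv = 1920, A_nv = 1296, A_nt = 512 mm²; R_n = min(0.6F_uA_nv, 0.6F_yA_gv) + U_bs·F_u·A_nt = 554.5 kN → 277 kN.
Bolt shear governs: 220 kN.

220 kN (bolt shear governs)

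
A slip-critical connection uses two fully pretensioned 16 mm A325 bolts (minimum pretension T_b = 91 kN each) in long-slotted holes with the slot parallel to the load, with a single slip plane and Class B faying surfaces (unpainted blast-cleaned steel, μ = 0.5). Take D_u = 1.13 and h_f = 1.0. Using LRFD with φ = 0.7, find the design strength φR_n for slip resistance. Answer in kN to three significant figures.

R_n = μ · D_u · h_f · T_b · n_s · n_b = 0.5 × 1.13 × 1.0 × 91 × 1 × 2 = 102.8 kN.
Design strength φR_n = 0.7 × 102.8 = 72 kN.

72 kN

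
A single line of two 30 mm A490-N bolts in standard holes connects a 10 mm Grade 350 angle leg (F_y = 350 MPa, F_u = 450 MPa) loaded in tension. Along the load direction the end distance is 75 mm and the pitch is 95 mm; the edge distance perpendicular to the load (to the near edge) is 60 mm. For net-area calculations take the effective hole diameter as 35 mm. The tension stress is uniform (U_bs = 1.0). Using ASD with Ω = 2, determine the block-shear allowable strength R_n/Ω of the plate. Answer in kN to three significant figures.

Shear plane L_v = 75 + 1·95 = 170 mm; A_gv = 170 × 10 = 1700 mm².
A_nv = (170 − 1.5·35) × 10 = 1175 mm².
A_nt = (60 − 0.5·35) × 10 = 425 mm².
0.6 F_u A_nv = 317.2 kN; 0.6 F_y A_gv = 357 kN → shear rupture governs the shear term.
R_n = 317.2 + 1.0 × 450 × 425 / 1000 = 508.5 kN.
Allowable strength R_n/Ω = 508.5 / 2 = 254 kN.

254 kN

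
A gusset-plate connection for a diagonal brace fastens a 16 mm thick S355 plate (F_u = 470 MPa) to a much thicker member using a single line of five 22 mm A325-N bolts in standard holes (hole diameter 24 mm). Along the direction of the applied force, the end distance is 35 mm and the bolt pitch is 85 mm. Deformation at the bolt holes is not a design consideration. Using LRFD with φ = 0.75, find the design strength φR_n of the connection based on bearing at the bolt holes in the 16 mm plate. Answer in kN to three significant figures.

1680 kN

Per bolt r_n = 1.5 l_c t F_u ≤ 3.0 d t F_u; upper limit = 3.0 × 22 × 16 × 470 / 1000 = 496.3 kN.
Edge bolt: l_c = 35 − 24/2 = 23 mm → 1.5 × 23 × 16 × 470 / 1000 = 259.4 → r_n = 259.4 kN.
Interior bolts: l_c = 85 − 24 = 61 mm → 1.5 × 61 × 16 × 470 / 1000 = 688.1 → r_n = 496.3 kN.
R_n = 1 × 259.4 + 4 × 496.3 = 2245 kN.
Design strength φR_n = 0.75 × 2245 = 1680 kN.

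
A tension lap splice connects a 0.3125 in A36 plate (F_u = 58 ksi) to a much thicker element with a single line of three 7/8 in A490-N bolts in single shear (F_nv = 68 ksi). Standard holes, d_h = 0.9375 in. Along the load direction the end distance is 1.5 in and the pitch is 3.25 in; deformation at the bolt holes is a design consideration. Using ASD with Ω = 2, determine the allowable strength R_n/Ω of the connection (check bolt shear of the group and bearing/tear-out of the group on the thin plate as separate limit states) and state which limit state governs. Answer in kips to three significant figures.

49.3 kips (bearing governs)

Bolt shear: A_b = π·0.875²/4 = 0.6013 in²; R_n = 68 × 0.6013 × 3 × 1 = 122.7 kips → 122.7 / 2 = 61.3 kips.
Bearing (1.2 l_c t F_u ≤ 2.4 d t F_u): upper limit = 2.4·0.875·0.3125·58 = 38.06 kips.
  Edge l_c = 1.5 − 0.9375/2 = 1.031 → r_n = 22.43 kips; interior l_c = 3.25 − 0.9375 = 2.312 → r_n = 38.06 kips.
  R_n,bearing = 1·22.43 + 2·38.06 = 98.55 kips → 98.55 / 2 = 49.3 kips.
Bearing governs: 49.3 kips.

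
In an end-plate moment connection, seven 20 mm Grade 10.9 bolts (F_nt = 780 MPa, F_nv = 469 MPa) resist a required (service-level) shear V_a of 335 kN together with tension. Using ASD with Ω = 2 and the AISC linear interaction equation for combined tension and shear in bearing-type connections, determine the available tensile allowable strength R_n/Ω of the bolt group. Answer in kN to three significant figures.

A_b = π·20²/4 = 314.2 mm²; f_rv = 335 × 1000 / (7 × 314.2) = 152.3 MPa.
F'_nt = 1.3 F_nt − (Ω F_nt / F_nv) f_rv = 1.3·780 − (2·780/469)·152.3 = 507.3 MPa, capped at F_nt → F'_nt = 507.3 MPa.
R_n = F'_nt · A_b · n = 507.3 × 314.2 × 7 / 1000 = 1116 kN.
Allowable strength R_n/Ω = 1116 / 2 = 558 kN.

558 kN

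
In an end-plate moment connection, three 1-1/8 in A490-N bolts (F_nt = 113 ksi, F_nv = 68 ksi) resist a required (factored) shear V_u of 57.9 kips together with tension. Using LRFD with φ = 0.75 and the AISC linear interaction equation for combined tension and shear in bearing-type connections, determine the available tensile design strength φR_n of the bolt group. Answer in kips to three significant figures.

A_b = π·1.125²/4 = 0.994 in²; f_rv = 57.9 / (3 × 0.994) = 19.42 ksi.
F'_nt = 1.3 F_nt − (F_nt / φF_nv) f_rv = 1.3·113 − (113/(0.75·68))·19.42 = 103.9 ksi, capped at F_nt → F'_nt = 103.9 ksi.
R_n = F'_nt · A_b · n = 103.9 × 0.994 × 3 = 309.8 kips.
Design strength φR_n = 0.75 × 309.8 = 232 kips.

232 kips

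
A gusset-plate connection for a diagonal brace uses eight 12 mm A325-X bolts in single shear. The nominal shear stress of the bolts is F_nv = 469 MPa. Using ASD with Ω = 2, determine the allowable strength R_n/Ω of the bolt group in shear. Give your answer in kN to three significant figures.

A_b = π × 12² / 4 = 113.1 mm².
R_n = F_nv · A_b · n · n_s = 469 × 113.1 × 8 × 1 / 1000 = 424.3 kN.
Allowable strength R_n/Ω = 424.3 / 2 = 212 kN.

212 kN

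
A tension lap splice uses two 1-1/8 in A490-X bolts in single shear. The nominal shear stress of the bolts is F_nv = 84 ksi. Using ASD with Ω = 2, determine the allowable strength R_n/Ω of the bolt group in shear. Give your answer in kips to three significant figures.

83.5 kips

A_b = π × 1.125² / 4 = 0.994 in².
R_n = F_nv · A_b · n · n_s = 84 × 0.994 × 2 × 1 = 167 kips.
Allowable strength R_n/Ω = 167 / 2 = 83.5 kips.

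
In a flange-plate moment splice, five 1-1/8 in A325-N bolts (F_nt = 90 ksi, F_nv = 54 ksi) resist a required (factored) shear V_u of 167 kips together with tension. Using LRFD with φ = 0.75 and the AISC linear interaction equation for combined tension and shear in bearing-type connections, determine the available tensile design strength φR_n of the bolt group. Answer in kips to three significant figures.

158 kips

A_b = π·1.125²/4 = 0.994 in²; f_rv = 167 / (5 × 0.994) = 33.6 ksi.
F'_nt = 1.3 F_nt − (F_nt / φF_nv) f_rv = 1.3·90 − (90/(0.75·54))·33.6 = 42.33 ksi, capped at F_nt → F'_nt = 42.33 ksi.
R_n = F'_nt · A_b · n = 42.33 × 0.994 × 5 = 210.4 kips.
Design strength φR_n = 0.75 × 210.4 = 158 kips.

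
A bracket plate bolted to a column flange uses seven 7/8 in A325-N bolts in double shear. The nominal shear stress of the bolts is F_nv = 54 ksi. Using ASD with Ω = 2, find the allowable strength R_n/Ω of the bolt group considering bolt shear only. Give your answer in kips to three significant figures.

A_b = π × 0.875² / 4 = 0.6013 in².
R_n = F_nv · A_b · n · n_s = 54 × 0.6013 × 7 × 2 = 454.6 kips.
Allowable strength R_n/Ω = 454.6 / 2 = 227 kips.

227 kips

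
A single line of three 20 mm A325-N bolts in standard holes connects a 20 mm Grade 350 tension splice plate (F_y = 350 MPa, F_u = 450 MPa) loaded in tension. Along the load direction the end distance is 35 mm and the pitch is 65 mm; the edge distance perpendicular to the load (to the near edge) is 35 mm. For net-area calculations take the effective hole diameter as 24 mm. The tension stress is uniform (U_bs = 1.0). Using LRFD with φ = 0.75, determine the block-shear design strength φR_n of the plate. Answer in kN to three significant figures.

580 kN

Shear plane L_v = 35 + 2·65 = 165 mm; A_gv = 165 × 20 = 3300 mm².
A_nv = (165 − 2.5·24) × 20 = 2100 mm².
A_nt = (35 − 0.5·24) × 20 = 460 mm².
0.6 F_u A_nv = 567 kN; 0.6 F_y A_gv = 693 kN → shear rupture governs the shear term.
R_n = 567 + 1.0 × 450 × 460 / 1000 = 774 kN.
Design strength φR_n = 0.75 × 774 = 580 kN.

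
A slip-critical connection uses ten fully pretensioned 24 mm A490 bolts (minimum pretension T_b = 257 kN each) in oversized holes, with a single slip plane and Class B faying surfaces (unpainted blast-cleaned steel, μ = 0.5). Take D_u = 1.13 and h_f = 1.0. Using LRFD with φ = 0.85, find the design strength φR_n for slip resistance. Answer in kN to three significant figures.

R_n = μ · D_u · h_f · T_b · n_s · n_b = 0.5 × 1.13 × 1.0 × 257 × 1 × 10 = 1452 kN.
Design strength φR_n = 0.85 × 1452 = 1230 kN.

1230 kN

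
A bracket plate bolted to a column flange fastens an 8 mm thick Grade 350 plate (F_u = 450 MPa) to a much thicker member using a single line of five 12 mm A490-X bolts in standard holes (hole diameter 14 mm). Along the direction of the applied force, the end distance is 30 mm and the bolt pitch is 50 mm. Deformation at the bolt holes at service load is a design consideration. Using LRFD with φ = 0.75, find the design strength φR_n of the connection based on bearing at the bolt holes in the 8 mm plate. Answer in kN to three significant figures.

Per bolt r_n = 1.2 l_c t F_u ≤ 2.4 d t F_u; upper limit = 2.4 × 12 × 8 × 450 / 1000 = 103.7 kN.
Edge bolt: l_c = 30 − 14/2 = 23 mm → 1.2 × 23 × 8 × 450 / 1000 = 99.36 → r_n = 99.36 kN.
Interior bolts: l_c = 50 − 14 = 36 mm → 1.2 × 36 × 8 × 450 / 1000 = 155.5 → r_n = 103.7 kN.
R_n = 1 × 99.36 + 4 × 103.7 = 514.1 kN.
Design strength φR_n = 0.75 × 514.1 = 386 kN.

386 kN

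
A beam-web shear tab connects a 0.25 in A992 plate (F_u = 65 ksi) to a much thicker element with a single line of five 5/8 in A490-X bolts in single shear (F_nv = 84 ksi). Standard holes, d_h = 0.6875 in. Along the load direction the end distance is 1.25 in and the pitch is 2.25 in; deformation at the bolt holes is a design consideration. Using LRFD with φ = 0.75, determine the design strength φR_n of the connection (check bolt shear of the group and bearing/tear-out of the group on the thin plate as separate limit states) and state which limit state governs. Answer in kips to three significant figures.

Bolt shear: A_b = π·0.625²/4 = 0.3068 in²; R_n = 84 × 0.3068 × 5 × 1 = 128.9 kips → 0.75 × 128.9 = 96.6 kips.
Bearing (1.2 l_c t F_u ≤ 2.4 d t F_u): upper limit = 2.4·0.625·0.25·65 = 24.38 kips.
  Edge l_c = 1.25 − 0.6875/2 = 0.9062 → r_n = 17.67 kips; interior l_c = 2.25 − 0.6875 = 1.562 → r_n = 24.38 kips.
  R_n,bearing = 1·17.67 + 4·24.38 = 115.2 kips → 0.75 × 115.2 = 86.4 kips.
Bearing governs: 86.4 kips.

86.4 kips (bearing governs)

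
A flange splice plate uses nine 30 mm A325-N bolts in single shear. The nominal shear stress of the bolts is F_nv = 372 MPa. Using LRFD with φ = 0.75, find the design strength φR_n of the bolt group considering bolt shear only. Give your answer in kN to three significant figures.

A_b = π × 30² / 4 = 706.9 mm².
R_n = F_nv · A_b · n · n_s = 372 × 706.9 × 9 × 1 / 1000 = 2367 kN.
Design strength φR_n = 0.75 × 2367 = 1770 kN.

1770 kN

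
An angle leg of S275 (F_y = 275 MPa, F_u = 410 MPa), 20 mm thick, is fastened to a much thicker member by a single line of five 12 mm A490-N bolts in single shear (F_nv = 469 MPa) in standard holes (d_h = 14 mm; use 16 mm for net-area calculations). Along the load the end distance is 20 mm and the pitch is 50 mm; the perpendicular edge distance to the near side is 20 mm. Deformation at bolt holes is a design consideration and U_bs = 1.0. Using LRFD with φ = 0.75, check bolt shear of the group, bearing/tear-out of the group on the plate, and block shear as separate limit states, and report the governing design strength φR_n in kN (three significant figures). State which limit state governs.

Bolt shear: A_b = π·12²/4 = 113.1 mm²; R_n = 469 × 113.1 × 5 × 1 / 1000 = 265.2 kN → 0.75 × 265.2 = 199 kN.
Bearing: edge l_c = 13, r_n = 127.9 kN; interior l_c = 36, r_n = 236.2 kN; R_n = 127.9 + 4·236.2 = 1073 kN → 804 kN.
Block shear: A_gv = 4400, A_nv = 2960, A_nt = 240 mm²; R_n = min(0.6F_uA_nv, 0.6F_yA_gv) + U_bs·F_u·A_nt = 824.4 kN → 618 kN.
Bolt shear governs: 199 kN.

199 kN (bolt shear governs)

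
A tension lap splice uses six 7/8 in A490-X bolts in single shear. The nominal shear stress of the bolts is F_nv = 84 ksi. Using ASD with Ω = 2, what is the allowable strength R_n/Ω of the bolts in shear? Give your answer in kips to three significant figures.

152 kips

A_b = π × 0.875² / 4 = 0.6013 in².
R_n = F_nv · A_b · n · n_s = 84 × 0.6013 × 6 × 1 = 303.1 kips.
Allowable strength R_n/Ω = 303.1 / 2 = 152 kips.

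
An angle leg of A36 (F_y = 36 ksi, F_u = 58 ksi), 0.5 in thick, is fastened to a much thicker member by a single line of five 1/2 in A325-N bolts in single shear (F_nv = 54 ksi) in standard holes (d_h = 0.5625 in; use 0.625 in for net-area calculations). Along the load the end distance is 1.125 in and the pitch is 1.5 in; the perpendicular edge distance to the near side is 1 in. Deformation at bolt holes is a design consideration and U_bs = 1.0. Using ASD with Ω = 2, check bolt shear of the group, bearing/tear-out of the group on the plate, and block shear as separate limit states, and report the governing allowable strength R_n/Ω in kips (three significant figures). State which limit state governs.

Bolt shear: A_b = π·0.5²/4 = 0.1963 in²; R_n = 54 × 0.1963 × 5 × 1 = 53.01 kips → 53.01 / 2 = 26.5 kips.
Bearing: edge l_c = 0.8438, r_n = 29.36 kips; interior l_c = 0.9375, r_n = 32.62 kips; R_n = 29.36 + 4·32.62 = 159.9 kips → 79.9 kips.
Block shear: A_gv = 3.562, A_nv = 2.156, A_nt = 0.3438 in²; R_n = min(0.6F_uA_nv, 0.6F_yA_gv) + U_bs·F_u·A_nt = 94.97 kips → 47.5 kips.
Bolt shear governs: 26.5 kips.

26.5 kips (bolt shear governs)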